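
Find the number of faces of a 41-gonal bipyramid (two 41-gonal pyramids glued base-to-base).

A bipyramid over an n-gon has 2n triangular faces and n + 2 vertices: V = 41 + 2 = 43, E = 3·41 = 123, F = 2·41 = 82.

82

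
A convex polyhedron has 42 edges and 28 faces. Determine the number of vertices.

16

Here V − E + F = 2.
V = 2 + E − F = 2 + 42 − 28 = 16.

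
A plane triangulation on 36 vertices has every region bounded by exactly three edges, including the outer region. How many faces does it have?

In a plane triangulation 3F = 2E and V − E + F = 2, so F = 2V − 4 = 2·36 − 4 = 68.

68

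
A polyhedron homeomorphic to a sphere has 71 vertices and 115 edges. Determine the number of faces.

46

Here V − E + F = 2.
F = 2 − V + E = 2 − 71 + 115 = 46.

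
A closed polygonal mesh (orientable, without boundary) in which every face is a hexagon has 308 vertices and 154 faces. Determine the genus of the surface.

Every face is a hexagon, so 2E = 6·154 = 924, giving E = 462.
χ = V − E + F = 308 − 462 + 154 = 0.
For a closed orientable surface χ = 2 − 2g, so g = (2 − (0))/2 = 1.

1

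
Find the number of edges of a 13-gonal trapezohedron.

The n-trapezohedron (dual of the n-antiprism) has V = 2·13 + 2 = 28, E = 4·13 = 52, F = 2·13 = 26.
Check: V − E + F = 28 − 52 + 26 = 2.

52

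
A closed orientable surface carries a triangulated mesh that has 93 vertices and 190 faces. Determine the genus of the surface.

2

Every face is a triangle, so 2E = 3·190 = 570, giving E = 285.
χ = V − E + F = 93 − 285 + 190 = -2.
For a closed orientable surface χ = 2 − 2g, so g = (2 − (-2))/2 = 2.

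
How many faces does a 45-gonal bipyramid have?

A bipyramid over an n-gon has 2n triangular faces and n + 2 vertices: V = 45 + 2 = 47, E = 3·45 = 135, F = 2·45 = 90.

90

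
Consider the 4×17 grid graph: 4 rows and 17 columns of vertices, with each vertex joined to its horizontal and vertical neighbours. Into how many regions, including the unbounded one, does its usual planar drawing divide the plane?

The grid has V = 4·17 = 68 vertices and E = 4·16 + 17·3 = 115 edges.
F = 2 − V + E = 2 − 68 + 115 = 49.

49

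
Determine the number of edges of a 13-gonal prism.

39

A prism on an n-gon has two n-gon bases and n rectangular sides: V = 2·13 = 26, E = 3·13 = 39, F = 13 + 2 = 15.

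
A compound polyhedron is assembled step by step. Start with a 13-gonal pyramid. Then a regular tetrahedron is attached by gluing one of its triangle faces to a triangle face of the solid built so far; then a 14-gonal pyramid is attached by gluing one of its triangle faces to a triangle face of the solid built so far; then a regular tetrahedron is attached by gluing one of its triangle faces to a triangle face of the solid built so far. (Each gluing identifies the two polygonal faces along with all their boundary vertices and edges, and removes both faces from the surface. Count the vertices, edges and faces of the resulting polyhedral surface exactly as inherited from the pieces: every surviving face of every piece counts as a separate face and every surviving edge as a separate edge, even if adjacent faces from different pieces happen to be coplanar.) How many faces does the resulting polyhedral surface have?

31

A 13-gonal pyramid: V=14, E=26, F=14.
Attach a regular tetrahedron (V=4, E=6, F=4) along a 3-gon: merge 3 vertices and 3 edges, delete both glued faces → V=15, E=29, F=16.
Attach a 14-gonal pyramid (V=15, E=28, F=15) along a 3-gon: merge 3 vertices and 3 edges, delete both glued faces → V=27, E=54, F=29.
Attach a regular tetrahedron (V=4, E=6, F=4) along a 3-gon: merge 3 vertices and 3 edges, delete both glued faces → V=28, E=57, F=31.
Check: V − E + F = 28 − 57 + 31 = 2.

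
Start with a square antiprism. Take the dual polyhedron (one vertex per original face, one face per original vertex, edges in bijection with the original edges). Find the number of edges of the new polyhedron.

16

The base solid has V = 8, E = 16, F = 10.
The dual swaps V and F and preserves E: V′ = F = 10, E′ = E = 16, F′ = V = 8.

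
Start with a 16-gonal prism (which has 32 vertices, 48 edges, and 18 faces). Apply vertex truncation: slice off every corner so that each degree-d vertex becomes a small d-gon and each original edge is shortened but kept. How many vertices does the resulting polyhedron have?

Truncation replaces each original edge-end by a new vertex, so V′ = 2E = 96.
Each original edge survives, and each old vertex of degree d contributes d new edges; summing degrees gives Σd = 2E, so E′ = E + 2E = 3E = 144.
Each original face survives and each original vertex becomes one new face: F′ = F + V = 50.

96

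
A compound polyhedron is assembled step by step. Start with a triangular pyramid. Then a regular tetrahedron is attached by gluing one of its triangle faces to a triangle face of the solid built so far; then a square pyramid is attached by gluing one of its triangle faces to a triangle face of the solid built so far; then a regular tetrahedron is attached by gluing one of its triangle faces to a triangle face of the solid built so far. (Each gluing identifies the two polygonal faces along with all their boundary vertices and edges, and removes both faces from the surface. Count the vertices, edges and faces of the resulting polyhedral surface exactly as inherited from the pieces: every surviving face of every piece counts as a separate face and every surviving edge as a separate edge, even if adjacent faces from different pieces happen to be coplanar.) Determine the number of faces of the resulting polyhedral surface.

A triangular pyramid: V=4, E=6, F=4.
Attach a regular tetrahedron (V=4, E=6, F=4) along a 3-gon: merge 3 vertices and 3 edges, delete both glued faces → V=5, E=9, F=6.
Attach a square pyramid (V=5, E=8, F=5) along a 3-gon: merge 3 vertices and 3 edges, delete both glued faces → V=7, E=14, F=9.
Attach a regular tetrahedron (V=4, E=6, F=4) along a 3-gon: merge 3 vertices and 3 edges, delete both glued faces → V=8, E=17, F=11.
Check: V − E + F = 8 − 17 + 11 = 2.

11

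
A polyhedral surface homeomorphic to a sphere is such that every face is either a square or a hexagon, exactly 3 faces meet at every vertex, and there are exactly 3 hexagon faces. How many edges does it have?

Let x be the number of squares; then F = 3 + x.
Edge–face incidences: 2E = 6·3 + 4·x = 18 + 4x.
Every vertex has degree 3, so 3V = 2E.
Euler: V − E + F = 2 ⇒ (2E)/3 − E + (3 + x) = 2.
Multiply by 6: 2·(2E) − 3·(2E) + 6·(3 + x) = 12, i.e. 18 + 6x − (18 + 4x) = 12.
Collecting terms: 2x = 12, so x = 6.
Then 2E = 18 + 4·6 = 42, so E = 21, V = 2E/3 = 14, F = 3 + 6 = 9.

21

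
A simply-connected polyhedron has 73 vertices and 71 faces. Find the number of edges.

Here V − E + F = 2.
E = V + F − (2) = 73 + 71 − (2) = 142.

142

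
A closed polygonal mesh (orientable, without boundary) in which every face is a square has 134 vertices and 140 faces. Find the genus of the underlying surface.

4

Every face is a square, so 2E = 4·140 = 560, giving E = 280.
χ = V − E + F = 134 − 280 + 140 = -6.
For a closed orientable surface χ = 2 − 2g, so g = (2 − (-6))/2 = 4.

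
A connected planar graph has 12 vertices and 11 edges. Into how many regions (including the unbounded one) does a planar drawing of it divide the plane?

Euler's formula for a connected plane graph: V − E + F = 2, so F = 2 − 12 + 11 = 1.

1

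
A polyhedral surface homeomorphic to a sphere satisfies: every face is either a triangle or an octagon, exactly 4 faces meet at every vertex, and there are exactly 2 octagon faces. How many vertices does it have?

16

Let x be the number of triangles; then F = 2 + x.
Edge–face incidences: 2E = 8·2 + 3·x = 16 + 3x.
Every vertex has degree 4, so 4V = 2E.
Euler: V − E + F = 2 ⇒ (2E)/4 − E + (2 + x) = 2.
Multiply by 8: 2·(2E) − 4·(2E) + 8·(2 + x) = 16, i.e. 16 + 8x − 2·(16 + 3x) = 16.
Collecting terms: 2x − 16 = 16, so 2x = 32, so x = 16.
Then 2E = 16 + 3·16 = 64, so E = 32, V = 2E/4 = 16, F = 2 + 16 = 18.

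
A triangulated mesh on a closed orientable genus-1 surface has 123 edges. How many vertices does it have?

χ = 2 − 2·1 = 0, and every face is a triangle so 3F = 2E.
F = 2E/3 = 82. Then V = 0 + E − F = 0 + 123 − 82 = 41.

41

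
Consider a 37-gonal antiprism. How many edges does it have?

An antiprism on an n-gon has two n-gon caps and 2n triangles: V = 2·37 = 74, E = 4·37 = 148, F = 2·37 + 2 = 76.

148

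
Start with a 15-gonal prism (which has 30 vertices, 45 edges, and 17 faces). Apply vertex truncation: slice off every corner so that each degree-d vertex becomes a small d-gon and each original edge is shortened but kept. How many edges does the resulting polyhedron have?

Truncation replaces each original edge-end by a new vertex, so V′ = 2E = 90.
Each original edge survives, and each old vertex of degree d contributes d new edges; summing degrees gives Σd = 2E, so E′ = E + 2E = 3E = 135.
Each original face survives and each original vertex becomes one new face: F′ = F + V = 47.

135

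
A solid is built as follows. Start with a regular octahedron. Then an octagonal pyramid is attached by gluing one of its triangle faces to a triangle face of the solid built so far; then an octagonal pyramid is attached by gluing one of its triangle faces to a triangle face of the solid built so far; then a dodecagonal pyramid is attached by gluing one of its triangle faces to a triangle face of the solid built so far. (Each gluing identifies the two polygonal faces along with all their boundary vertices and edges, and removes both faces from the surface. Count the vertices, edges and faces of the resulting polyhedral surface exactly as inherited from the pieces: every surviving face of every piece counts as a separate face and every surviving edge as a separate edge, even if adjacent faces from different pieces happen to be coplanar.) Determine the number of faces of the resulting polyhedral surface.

A regular octahedron: V=6, E=12, F=8.
Attach an octagonal pyramid (V=9, E=16, F=9) along a 3-gon: merge 3 vertices and 3 edges, delete both glued faces → V=12, E=25, F=15.
Attach an octagonal pyramid (V=9, E=16, F=9) along a 3-gon: merge 3 vertices and 3 edges, delete both glued faces → V=18, E=38, F=22.
Attach a dodecagonal pyramid (V=13, E=24, F=13) along a 3-gon: merge 3 vertices and 3 edges, delete both glued faces → V=28, E=59, F=33.
Check: V − E + F = 28 − 59 + 33 = 2.

33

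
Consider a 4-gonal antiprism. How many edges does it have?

16

An antiprism on an n-gon has two n-gon caps and 2n triangles: V = 2·4 = 8, E = 4·4 = 16, F = 2·4 + 2 = 10.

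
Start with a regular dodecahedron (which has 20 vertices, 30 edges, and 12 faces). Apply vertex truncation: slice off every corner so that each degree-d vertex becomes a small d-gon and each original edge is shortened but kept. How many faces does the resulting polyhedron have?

32

Truncation replaces each original edge-end by a new vertex, so V′ = 2E = 60.
Each original edge survives, and each old vertex of degree d contributes d new edges; summing degrees gives Σd = 2E, so E′ = E + 2E = 3E = 90.
Each original face survives and each original vertex becomes one new face: F′ = F + V = 32.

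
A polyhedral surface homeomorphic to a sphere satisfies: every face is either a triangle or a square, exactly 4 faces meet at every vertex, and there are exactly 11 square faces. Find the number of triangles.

Let x be the number of triangles; then F = 11 + x.
Edge–face incidences: 2E = 4·11 + 3·x = 44 + 3x.
Every vertex has degree 4, so 4V = 2E.
Euler: V − E + F = 2 ⇒ (2E)/4 − E + (11 + x) = 2.
Multiply by 8: 2·(2E) − 4·(2E) + 8·(11 + x) = 16, i.e. 88 + 8x − 2·(44 + 3x) = 16.
Collecting terms: 2x = 16, so x = 8.
Then 2E = 44 + 3·8 = 68, so E = 34, V = 2E/4 = 17, F = 11 + 8 = 19.

8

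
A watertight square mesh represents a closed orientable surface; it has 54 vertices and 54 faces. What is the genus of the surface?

1

Every face is a square, so 2E = 4·54 = 216, giving E = 108.
χ = V − E + F = 54 − 108 + 54 = 0.
For a closed orientable surface χ = 2 − 2g, so g = (2 − (0))/2 = 1.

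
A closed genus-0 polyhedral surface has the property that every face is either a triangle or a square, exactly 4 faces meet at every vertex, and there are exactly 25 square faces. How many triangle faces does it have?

Let x be the number of triangles; then F = 25 + x.
Edge–face incidences: 2E = 4·25 + 3·x = 100 + 3x.
Every vertex has degree 4, so 4V = 2E.
Euler: V − E + F = 2 ⇒ (2E)/4 − E + (25 + x) = 2.
Multiply by 8: 2·(2E) − 4·(2E) + 8·(25 + x) = 16, i.e. 200 + 8x − 2·(100 + 3x) = 16.
Collecting terms: 2x = 16, so x = 8.
Then 2E = 100 + 3·8 = 124, so E = 62, V = 2E/4 = 31, F = 25 + 8 = 33.

8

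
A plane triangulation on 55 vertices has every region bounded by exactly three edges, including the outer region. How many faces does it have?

106

In a plane triangulation 3F = 2E and V − E + F = 2, so F = 2V − 4 = 2·55 − 4 = 106.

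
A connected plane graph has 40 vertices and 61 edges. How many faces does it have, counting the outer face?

Euler's formula for a connected plane graph: V − E + F = 2, so F = 2 − 40 + 61 = 23.

23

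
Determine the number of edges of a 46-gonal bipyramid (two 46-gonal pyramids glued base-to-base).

138

A bipyramid over an n-gon has 2n triangular faces and n + 2 vertices: V = 46 + 2 = 48, E = 3·46 = 138, F = 2·46 = 92.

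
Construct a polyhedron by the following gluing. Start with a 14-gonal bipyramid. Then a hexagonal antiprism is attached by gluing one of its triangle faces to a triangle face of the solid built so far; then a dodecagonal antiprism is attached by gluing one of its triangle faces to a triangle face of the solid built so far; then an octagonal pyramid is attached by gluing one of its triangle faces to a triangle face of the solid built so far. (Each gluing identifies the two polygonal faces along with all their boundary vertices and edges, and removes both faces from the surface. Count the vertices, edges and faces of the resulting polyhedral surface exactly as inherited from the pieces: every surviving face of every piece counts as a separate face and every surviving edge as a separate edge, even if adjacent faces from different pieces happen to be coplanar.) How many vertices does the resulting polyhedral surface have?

52

A 14-gonal bipyramid: V=16, E=42, F=28.
Attach a hexagonal antiprism (V=12, E=24, F=14) along a 3-gon: merge 3 vertices and 3 edges, delete both glued faces → V=25, E=63, F=40.
Attach a dodecagonal antiprism (V=24, E=48, F=26) along a 3-gon: merge 3 vertices and 3 edges, delete both glued faces → V=46, E=108, F=64.
Attach an octagonal pyramid (V=9, E=16, F=9) along a 3-gon: merge 3 vertices and 3 edges, delete both glued faces → V=52, E=121, F=71.
Check: V − E + F = 52 − 121 + 71 = 2.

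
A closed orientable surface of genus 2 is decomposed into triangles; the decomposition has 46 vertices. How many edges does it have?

144

χ = 2 − 2·2 = -2, and every face is a triangle so 3F = 2E.
V − E + F = -2 with E = 3F/2 gives 46 − (3/2 − 1)·F = -2, so F = 96 and E = 144.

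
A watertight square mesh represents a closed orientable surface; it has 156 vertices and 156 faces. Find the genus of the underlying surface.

1

Every face is a square, so 2E = 4·156 = 624, giving E = 312.
χ = V − E + F = 156 − 312 + 156 = 0.
For a closed orientable surface χ = 2 − 2g, so g = (2 − (0))/2 = 1.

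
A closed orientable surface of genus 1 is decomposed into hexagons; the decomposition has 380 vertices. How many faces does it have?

190

χ = 2 − 2·1 = 0, and every face is a hexagon so 6F = 2E.
V − E + F = 0 with E = 6F/2 gives 380 − (6/2 − 1)·F = 0, so F = 190 and E = 570.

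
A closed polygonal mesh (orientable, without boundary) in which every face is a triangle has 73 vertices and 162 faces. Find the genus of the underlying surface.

Every face is a triangle, so 2E = 3·162 = 486, giving E = 243.
χ = V − E + F = 73 − 243 + 162 = -8.
For a closed orientable surface χ = 2 − 2g, so g = (2 − (-8))/2 = 5.

5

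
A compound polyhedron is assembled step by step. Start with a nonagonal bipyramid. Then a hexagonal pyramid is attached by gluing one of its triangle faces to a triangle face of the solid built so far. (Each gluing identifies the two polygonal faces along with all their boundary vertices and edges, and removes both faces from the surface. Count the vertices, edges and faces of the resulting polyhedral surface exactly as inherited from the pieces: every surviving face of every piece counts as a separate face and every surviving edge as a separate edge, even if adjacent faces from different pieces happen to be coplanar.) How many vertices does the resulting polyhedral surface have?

A nonagonal bipyramid: V=11, E=27, F=18.
Attach a hexagonal pyramid (V=7, E=12, F=7) along a 3-gon: merge 3 vertices and 3 edges, delete both glued faces → V=15, E=36, F=23.
Check: V − E + F = 15 − 36 + 23 = 2.

15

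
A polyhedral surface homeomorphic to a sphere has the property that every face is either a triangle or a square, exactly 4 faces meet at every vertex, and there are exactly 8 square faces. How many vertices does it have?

14

Let x be the number of triangles; then F = 8 + x.
Edge–face incidences: 2E = 4·8 + 3·x = 32 + 3x.
Every vertex has degree 4, so 4V = 2E.
Euler: V − E + F = 2 ⇒ (2E)/4 − E + (8 + x) = 2.
Multiply by 8: 2·(2E) − 4·(2E) + 8·(8 + x) = 16, i.e. 64 + 8x − 2·(32 + 3x) = 16.
Collecting terms: 2x = 16, so x = 8.
Then 2E = 32 + 3·8 = 56, so E = 28, V = 2E/4 = 14, F = 8 + 8 = 16.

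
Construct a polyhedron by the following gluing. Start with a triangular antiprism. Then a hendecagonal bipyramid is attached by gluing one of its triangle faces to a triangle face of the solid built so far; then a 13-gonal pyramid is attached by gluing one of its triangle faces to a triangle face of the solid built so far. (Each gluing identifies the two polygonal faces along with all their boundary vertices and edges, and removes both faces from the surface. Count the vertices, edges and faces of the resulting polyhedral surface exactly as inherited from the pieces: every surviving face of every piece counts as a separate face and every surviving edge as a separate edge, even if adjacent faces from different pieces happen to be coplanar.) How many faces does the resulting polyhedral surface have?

A triangular antiprism: V=6, E=12, F=8.
Attach a hendecagonal bipyramid (V=13, E=33, F=22) along a 3-gon: merge 3 vertices and 3 edges, delete both glued faces → V=16, E=42, F=28.
Attach a 13-gonal pyramid (V=14, E=26, F=14) along a 3-gon: merge 3 vertices and 3 edges, delete both glued faces → V=27, E=65, F=40.
Check: V − E + F = 27 − 65 + 40 = 2.

40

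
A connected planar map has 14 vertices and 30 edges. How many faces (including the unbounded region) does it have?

18

Euler's formula for a connected plane graph: V − E + F = 2, so F = 2 − 14 + 30 = 18.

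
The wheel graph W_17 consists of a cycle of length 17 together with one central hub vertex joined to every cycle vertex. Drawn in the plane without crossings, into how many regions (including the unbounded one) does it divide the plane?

18

W_17 has V = 17 + 1 = 18 vertices and E = 2·17 = 34 edges.
By Euler's formula F = 2 − V + E = 2 − 18 + 34 = 18.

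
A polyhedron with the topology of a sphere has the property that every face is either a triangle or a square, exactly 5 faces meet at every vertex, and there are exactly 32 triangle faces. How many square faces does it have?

6

Let x be the number of squares; then F = 32 + x.
Edge–face incidences: 2E = 3·32 + 4·x = 96 + 4x.
Every vertex has degree 5, so 5V = 2E.
Euler: V − E + F = 2 ⇒ (2E)/5 − E + (32 + x) = 2.
Multiply by 10: 2·(2E) − 5·(2E) + 10·(32 + x) = 20, i.e. 320 + 10x − 3·(96 + 4x) = 20.
Collecting terms: −2x + 32 = 20, so −2x = −12, so x = 6.
Then 2E = 96 + 4·6 = 120, so E = 60, V = 2E/5 = 24, F = 32 + 6 = 38.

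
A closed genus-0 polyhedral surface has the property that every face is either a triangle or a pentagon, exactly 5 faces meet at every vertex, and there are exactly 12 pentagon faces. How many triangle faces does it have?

80

Let x be the number of triangles; then F = 12 + x.
Edge–face incidences: 2E = 5·12 + 3·x = 60 + 3x.
Every vertex has degree 5, so 5V = 2E.
Euler: V − E + F = 2 ⇒ (2E)/5 − E + (12 + x) = 2.
Multiply by 10: 2·(2E) − 5·(2E) + 10·(12 + x) = 20, i.e. 120 + 10x − 3·(60 + 3x) = 20.
Collecting terms: x − 60 = 20, so x = 80.
Then 2E = 60 + 3·80 = 300, so E = 150, V = 2E/5 = 60, F = 12 + 80 = 92.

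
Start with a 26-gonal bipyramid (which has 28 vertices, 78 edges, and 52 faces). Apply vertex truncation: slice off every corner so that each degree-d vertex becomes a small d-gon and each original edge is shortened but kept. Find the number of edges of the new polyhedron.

Truncation replaces each original edge-end by a new vertex, so V′ = 2E = 156.
Each original edge survives, and each old vertex of degree d contributes d new edges; summing degrees gives Σd = 2E, so E′ = E + 2E = 3E = 234.
Each original face survives and each original vertex becomes one new face: F′ = F + V = 80.

234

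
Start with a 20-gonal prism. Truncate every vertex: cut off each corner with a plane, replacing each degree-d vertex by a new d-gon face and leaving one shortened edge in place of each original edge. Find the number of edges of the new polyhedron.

180

The base solid has V = 40, E = 60, F = 22.
Truncation replaces each original edge-end by a new vertex, so V′ = 2E = 120.
Each original edge survives, and each old vertex of degree d contributes d new edges; summing degrees gives Σd = 2E, so E′ = E + 2E = 3E = 180.
Each original face survives and each original vertex becomes one new face: F′ = F + V = 62.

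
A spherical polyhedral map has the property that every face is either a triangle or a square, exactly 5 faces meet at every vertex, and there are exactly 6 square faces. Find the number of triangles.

32

Let x be the number of triangles; then F = 6 + x.
Edge–face incidences: 2E = 4·6 + 3·x = 24 + 3x.
Every vertex has degree 5, so 5V = 2E.
Euler: V − E + F = 2 ⇒ (2E)/5 − E + (6 + x) = 2.
Multiply by 10: 2·(2E) − 5·(2E) + 10·(6 + x) = 20, i.e. 60 + 10x − 3·(24 + 3x) = 20.
Collecting terms: x − 12 = 20, so x = 32.
Then 2E = 24 + 3·32 = 120, so E = 60, V = 2E/5 = 24, F = 6 + 32 = 38.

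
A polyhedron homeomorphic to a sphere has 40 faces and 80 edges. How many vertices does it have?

Here V − E + F = 2.
V = 2 + E − F = 2 + 80 − 40 = 42.

42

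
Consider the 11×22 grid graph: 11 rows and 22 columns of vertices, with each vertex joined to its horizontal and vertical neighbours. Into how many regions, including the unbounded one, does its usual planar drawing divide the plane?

The grid has V = 11·22 = 242 vertices and E = 11·21 + 22·10 = 451 edges.
F = 2 − V + E = 2 − 242 + 451 = 211.

211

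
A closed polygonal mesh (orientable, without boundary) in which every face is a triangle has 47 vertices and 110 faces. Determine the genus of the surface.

Every face is a triangle, so 2E = 3·110 = 330, giving E = 165.
χ = V − E + F = 47 − 165 + 110 = -8.
For a closed orientable surface χ = 2 − 2g, so g = (2 − (-8))/2 = 5.

5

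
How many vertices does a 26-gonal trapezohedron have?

54

The n-trapezohedron (dual of the n-antiprism) has V = 2·26 + 2 = 54, E = 4·26 = 104, F = 2·26 = 52.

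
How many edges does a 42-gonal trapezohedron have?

168

The n-trapezohedron (dual of the n-antiprism) has V = 2·42 + 2 = 86, E = 4·42 = 168, F = 2·42 = 84.
Check: V − E + F = 86 − 168 + 84 = 2.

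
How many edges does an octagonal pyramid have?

16

A pyramid on an n-gon base has one n-gon and n triangles: V = 8 + 1 = 9, E = 2·8 = 16, F = 8 + 1 = 9.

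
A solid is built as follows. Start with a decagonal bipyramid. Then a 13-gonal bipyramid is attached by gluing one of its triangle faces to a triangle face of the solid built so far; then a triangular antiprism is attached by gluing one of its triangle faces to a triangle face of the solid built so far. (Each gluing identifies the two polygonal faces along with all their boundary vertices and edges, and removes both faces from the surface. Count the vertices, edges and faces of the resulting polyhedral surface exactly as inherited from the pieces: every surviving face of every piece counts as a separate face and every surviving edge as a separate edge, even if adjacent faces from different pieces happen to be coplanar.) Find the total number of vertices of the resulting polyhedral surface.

A decagonal bipyramid: V=12, E=30, F=20.
Attach a 13-gonal bipyramid (V=15, E=39, F=26) along a 3-gon: merge 3 vertices and 3 edges, delete both glued faces → V=24, E=66, F=44.
Attach a triangular antiprism (V=6, E=12, F=8) along a 3-gon: merge 3 vertices and 3 edges, delete both glued faces → V=27, E=75, F=50.
Check: V − E + F = 27 − 75 + 50 = 2.

27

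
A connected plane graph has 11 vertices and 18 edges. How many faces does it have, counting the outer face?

Euler's formula for a connected plane graph: V − E + F = 2, so F = 2 − 11 + 18 = 9.

9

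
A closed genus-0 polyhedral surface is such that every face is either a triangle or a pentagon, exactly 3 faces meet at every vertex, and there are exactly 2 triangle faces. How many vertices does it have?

12

Let x be the number of pentagons; then F = 2 + x.
Edge–face incidences: 2E = 3·2 + 5·x = 6 + 5x.
Every vertex has degree 3, so 3V = 2E.
Euler: V − E + F = 2 ⇒ (2E)/3 − E + (2 + x) = 2.
Multiply by 6: 2·(2E) − 3·(2E) + 6·(2 + x) = 12, i.e. 12 + 6x − (6 + 5x) = 12.
Collecting terms: x + 6 = 12, so x = 6.
Then 2E = 6 + 5·6 = 36, so E = 18, V = 2E/3 = 12, F = 2 + 6 = 8.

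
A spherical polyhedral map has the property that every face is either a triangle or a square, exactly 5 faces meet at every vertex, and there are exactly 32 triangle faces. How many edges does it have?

60

Let x be the number of squares; then F = 32 + x.
Edge–face incidences: 2E = 3·32 + 4·x = 96 + 4x.
Every vertex has degree 5, so 5V = 2E.
Euler: V − E + F = 2 ⇒ (2E)/5 − E + (32 + x) = 2.
Multiply by 10: 2·(2E) − 5·(2E) + 10·(32 + x) = 20, i.e. 320 + 10x − 3·(96 + 4x) = 20.
Collecting terms: −2x + 32 = 20, so −2x = −12, so x = 6.
Then 2E = 96 + 4·6 = 120, so E = 60, V = 2E/5 = 24, F = 32 + 6 = 38.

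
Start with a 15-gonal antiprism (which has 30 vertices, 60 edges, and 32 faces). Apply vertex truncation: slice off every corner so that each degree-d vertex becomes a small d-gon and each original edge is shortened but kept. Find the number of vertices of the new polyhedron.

Truncation replaces each original edge-end by a new vertex, so V′ = 2E = 120.
Each original edge survives, and each old vertex of degree d contributes d new edges; summing degrees gives Σd = 2E, so E′ = E + 2E = 3E = 180.
Each original face survives and each original vertex becomes one new face: F′ = F + V = 62.

120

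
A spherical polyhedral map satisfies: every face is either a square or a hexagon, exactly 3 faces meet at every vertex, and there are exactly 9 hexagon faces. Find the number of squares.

Let x be the number of squares; then F = 9 + x.
Edge–face incidences: 2E = 6·9 + 4·x = 54 + 4x.
Every vertex has degree 3, so 3V = 2E.
Euler: V − E + F = 2 ⇒ (2E)/3 − E + (9 + x) = 2.
Multiply by 6: 2·(2E) − 3·(2E) + 6·(9 + x) = 12, i.e. 54 + 6x − (54 + 4x) = 12.
Collecting terms: 2x = 12, so x = 6.
Then 2E = 54 + 4·6 = 78, so E = 39, V = 2E/3 = 26, F = 9 + 6 = 15.

6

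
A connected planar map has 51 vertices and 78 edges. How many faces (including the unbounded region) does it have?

Euler's formula for a connected plane graph: V − E + F = 2, so F = 2 − 51 + 78 = 29.

29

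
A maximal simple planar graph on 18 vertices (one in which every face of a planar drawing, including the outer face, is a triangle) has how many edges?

In a plane triangulation 3F = 2E and V − E + F = 2, so E = 3V − 6 = 3·18 − 6 = 48.

48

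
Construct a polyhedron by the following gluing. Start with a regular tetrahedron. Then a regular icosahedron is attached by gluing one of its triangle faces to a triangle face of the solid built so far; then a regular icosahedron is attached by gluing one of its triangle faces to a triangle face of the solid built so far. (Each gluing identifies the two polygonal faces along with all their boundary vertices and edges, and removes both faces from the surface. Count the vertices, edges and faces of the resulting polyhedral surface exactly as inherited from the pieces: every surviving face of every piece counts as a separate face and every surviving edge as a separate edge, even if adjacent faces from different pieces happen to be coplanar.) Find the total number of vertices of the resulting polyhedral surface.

22

A regular tetrahedron: V=4, E=6, F=4.
Attach a regular icosahedron (V=12, E=30, F=20) along a 3-gon: merge 3 vertices and 3 edges, delete both glued faces → V=13, E=33, F=22.
Attach a regular icosahedron (V=12, E=30, F=20) along a 3-gon: merge 3 vertices and 3 edges, delete both glued faces → V=22, E=60, F=40.
Check: V − E + F = 22 − 60 + 40 = 2.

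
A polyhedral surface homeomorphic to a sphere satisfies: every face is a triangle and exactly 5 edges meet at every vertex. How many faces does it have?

20

Each face has 3 edges and each edge borders two faces, so 2E = 3F.
Each vertex has degree 5, so 5V = 2E and hence V = 3F/5.
Euler: V − E + F = 2 ⇒ (3F/5) − (3F/2) + F = 2.
Multiply by 10: (6 − 15 + 10)F = 20, i.e. 1F = 20.
So F = 20, E = 3·20/2 = 30, V = 3·20/5 = 12.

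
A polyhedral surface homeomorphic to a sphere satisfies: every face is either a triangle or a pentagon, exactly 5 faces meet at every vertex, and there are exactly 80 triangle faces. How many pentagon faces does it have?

12

Let x be the number of pentagons; then F = 80 + x.
Edge–face incidences: 2E = 3·80 + 5·x = 240 + 5x.
Every vertex has degree 5, so 5V = 2E.
Euler: V − E + F = 2 ⇒ (2E)/5 − E + (80 + x) = 2.
Multiply by 10: 2·(2E) − 5·(2E) + 10·(80 + x) = 20, i.e. 800 + 10x − 3·(240 + 5x) = 20.
Collecting terms: −5x + 80 = 20, so −5x = −60, so x = 12.
Then 2E = 240 + 5·12 = 300, so E = 150, V = 2E/5 = 60, F = 80 + 12 = 92.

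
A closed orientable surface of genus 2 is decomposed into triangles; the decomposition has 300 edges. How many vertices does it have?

χ = 2 − 2·2 = -2, and every face is a triangle so 3F = 2E.
F = 2E/3 = 200. Then V = -2 + E − F = -2 + 300 − 200 = 98.

98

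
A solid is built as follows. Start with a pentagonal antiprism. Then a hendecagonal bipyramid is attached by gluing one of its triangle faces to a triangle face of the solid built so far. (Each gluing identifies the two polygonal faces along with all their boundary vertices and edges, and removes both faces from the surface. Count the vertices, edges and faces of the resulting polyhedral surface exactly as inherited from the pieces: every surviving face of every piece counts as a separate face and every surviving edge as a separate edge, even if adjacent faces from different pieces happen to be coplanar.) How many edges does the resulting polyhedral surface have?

A pentagonal antiprism: V=10, E=20, F=12.
Attach a hendecagonal bipyramid (V=13, E=33, F=22) along a 3-gon: merge 3 vertices and 3 edges, delete both glued faces → V=20, E=50, F=32.
Check: V − E + F = 20 − 50 + 32 = 2.

50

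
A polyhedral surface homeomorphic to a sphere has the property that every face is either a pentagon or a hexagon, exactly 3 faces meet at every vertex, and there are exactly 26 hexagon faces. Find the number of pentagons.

12

Let x be the number of pentagons; then F = 26 + x.
Edge–face incidences: 2E = 6·26 + 5·x = 156 + 5x.
Every vertex has degree 3, so 3V = 2E.
Euler: V − E + F = 2 ⇒ (2E)/3 − E + (26 + x) = 2.
Multiply by 6: 2·(2E) − 3·(2E) + 6·(26 + x) = 12, i.e. 156 + 6x − (156 + 5x) = 12.
Collecting terms: x = 12.
Then 2E = 156 + 5·12 = 216, so E = 108, V = 2E/3 = 72, F = 26 + 12 = 38.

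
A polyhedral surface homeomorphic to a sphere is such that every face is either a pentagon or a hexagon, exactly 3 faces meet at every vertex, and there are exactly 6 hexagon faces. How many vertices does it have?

Let x be the number of pentagons; then F = 6 + x.
Edge–face incidences: 2E = 6·6 + 5·x = 36 + 5x.
Every vertex has degree 3, so 3V = 2E.
Euler: V − E + F = 2 ⇒ (2E)/3 − E + (6 + x) = 2.
Multiply by 6: 2·(2E) − 3·(2E) + 6·(6 + x) = 12, i.e. 36 + 6x − (36 + 5x) = 12.
Collecting terms: x = 12.
Then 2E = 36 + 5·12 = 96, so E = 48, V = 2E/3 = 32, F = 6 + 12 = 18.

32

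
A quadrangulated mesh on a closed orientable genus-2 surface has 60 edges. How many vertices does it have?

χ = 2 − 2·2 = -2, and every face is a square so 4F = 2E.
F = 2E/4 = 30. Then V = -2 + E − F = -2 + 60 − 30 = 28.

28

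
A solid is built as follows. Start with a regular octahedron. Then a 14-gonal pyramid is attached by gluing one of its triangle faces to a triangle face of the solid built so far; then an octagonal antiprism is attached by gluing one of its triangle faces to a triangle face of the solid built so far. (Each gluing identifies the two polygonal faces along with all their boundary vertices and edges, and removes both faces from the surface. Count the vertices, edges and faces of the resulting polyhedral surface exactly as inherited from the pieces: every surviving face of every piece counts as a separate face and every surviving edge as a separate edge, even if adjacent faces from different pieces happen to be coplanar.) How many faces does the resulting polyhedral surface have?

37

A regular octahedron: V=6, E=12, F=8.
Attach a 14-gonal pyramid (V=15, E=28, F=15) along a 3-gon: merge 3 vertices and 3 edges, delete both glued faces → V=18, E=37, F=21.
Attach an octagonal antiprism (V=16, E=32, F=18) along a 3-gon: merge 3 vertices and 3 edges, delete both glued faces → V=31, E=66, F=37.
Check: V − E + F = 31 − 66 + 37 = 2.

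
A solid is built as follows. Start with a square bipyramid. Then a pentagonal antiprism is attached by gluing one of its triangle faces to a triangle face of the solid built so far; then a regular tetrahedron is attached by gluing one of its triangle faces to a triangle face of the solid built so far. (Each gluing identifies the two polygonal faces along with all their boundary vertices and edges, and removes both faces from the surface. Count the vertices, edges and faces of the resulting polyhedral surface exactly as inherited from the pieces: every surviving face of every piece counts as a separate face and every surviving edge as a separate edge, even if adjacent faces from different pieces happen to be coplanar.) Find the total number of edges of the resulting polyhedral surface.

32

A square bipyramid: V=6, E=12, F=8.
Attach a pentagonal antiprism (V=10, E=20, F=12) along a 3-gon: merge 3 vertices and 3 edges, delete both glued faces → V=13, E=29, F=18.
Attach a regular tetrahedron (V=4, E=6, F=4) along a 3-gon: merge 3 vertices and 3 edges, delete both glued faces → V=14, E=32, F=20.
Check: V − E + F = 14 − 32 + 20 = 2.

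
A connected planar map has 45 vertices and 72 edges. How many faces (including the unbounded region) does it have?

Euler's formula for a connected plane graph: V − E + F = 2, so F = 2 − 45 + 72 = 29.

29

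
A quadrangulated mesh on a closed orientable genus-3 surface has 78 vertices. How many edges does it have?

χ = 2 − 2·3 = -4, and every face is a square so 4F = 2E.
V − E + F = -4 with E = 4F/2 gives 78 − (4/2 − 1)·F = -4, so F = 82 and E = 164.

164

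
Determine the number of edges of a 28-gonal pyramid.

56

A pyramid on an n-gon base has one n-gon and n triangles: V = 28 + 1 = 29, E = 2·28 = 56, F = 28 + 1 = 29.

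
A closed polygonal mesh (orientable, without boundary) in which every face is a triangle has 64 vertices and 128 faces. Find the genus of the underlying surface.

Every face is a triangle, so 2E = 3·128 = 384, giving E = 192.
χ = V − E + F = 64 − 192 + 128 = 0.
For a closed orientable surface χ = 2 − 2g, so g = (2 − (0))/2 = 1.

1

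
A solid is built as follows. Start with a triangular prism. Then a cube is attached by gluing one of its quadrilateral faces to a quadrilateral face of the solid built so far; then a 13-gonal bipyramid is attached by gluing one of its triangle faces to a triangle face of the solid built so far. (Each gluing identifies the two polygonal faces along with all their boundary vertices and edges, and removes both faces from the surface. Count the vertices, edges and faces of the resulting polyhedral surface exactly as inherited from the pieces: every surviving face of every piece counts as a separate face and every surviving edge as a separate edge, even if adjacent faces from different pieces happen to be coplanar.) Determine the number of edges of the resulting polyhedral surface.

A triangular prism: V=6, E=9, F=5.
Attach a cube (V=8, E=12, F=6) along a 4-gon: merge 4 vertices and 4 edges, delete both glued faces → V=10, E=17, F=9.
Attach a 13-gonal bipyramid (V=15, E=39, F=26) along a 3-gon: merge 3 vertices and 3 edges, delete both glued faces → V=22, E=53, F=33.
Check: V − E + F = 22 − 53 + 33 = 2.

53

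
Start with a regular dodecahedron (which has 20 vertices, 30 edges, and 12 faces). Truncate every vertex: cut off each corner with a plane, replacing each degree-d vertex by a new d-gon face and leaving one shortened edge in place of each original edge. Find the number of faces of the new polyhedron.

32

Truncation replaces each original edge-end by a new vertex, so V′ = 2E = 60.
Each original edge survives, and each old vertex of degree d contributes d new edges; summing degrees gives Σd = 2E, so E′ = E + 2E = 3E = 90.
Each original face survives and each original vertex becomes one new face: F′ = F + V = 32.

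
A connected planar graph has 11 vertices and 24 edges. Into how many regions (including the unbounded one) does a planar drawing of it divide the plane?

15

Euler's formula for a connected plane graph: V − E + F = 2, so F = 2 − 11 + 24 = 15.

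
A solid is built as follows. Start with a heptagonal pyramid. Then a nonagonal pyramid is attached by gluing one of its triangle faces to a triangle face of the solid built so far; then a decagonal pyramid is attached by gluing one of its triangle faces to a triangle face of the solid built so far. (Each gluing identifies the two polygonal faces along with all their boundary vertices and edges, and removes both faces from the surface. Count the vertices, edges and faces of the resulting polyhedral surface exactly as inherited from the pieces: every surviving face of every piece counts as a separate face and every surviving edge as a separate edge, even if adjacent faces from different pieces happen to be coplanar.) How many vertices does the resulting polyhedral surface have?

23

A heptagonal pyramid: V=8, E=14, F=8.
Attach a nonagonal pyramid (V=10, E=18, F=10) along a 3-gon: merge 3 vertices and 3 edges, delete both glued faces → V=15, E=29, F=16.
Attach a decagonal pyramid (V=11, E=20, F=11) along a 3-gon: merge 3 vertices and 3 edges, delete both glued faces → V=23, E=46, F=25.
Check: V − E + F = 23 − 46 + 25 = 2.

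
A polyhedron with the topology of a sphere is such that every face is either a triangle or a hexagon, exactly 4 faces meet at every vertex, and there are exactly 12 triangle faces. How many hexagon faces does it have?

2

Let x be the number of hexagons; then F = 12 + x.
Edge–face incidences: 2E = 3·12 + 6·x = 36 + 6x.
Every vertex has degree 4, so 4V = 2E.
Euler: V − E + F = 2 ⇒ (2E)/4 − E + (12 + x) = 2.
Multiply by 8: 2·(2E) − 4·(2E) + 8·(12 + x) = 16, i.e. 96 + 8x − 2·(36 + 6x) = 16.
Collecting terms: −4x + 24 = 16, so −4x = −8, so x = 2.
Then 2E = 36 + 6·2 = 48, so E = 24, V = 2E/4 = 12, F = 12 + 2 = 14.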